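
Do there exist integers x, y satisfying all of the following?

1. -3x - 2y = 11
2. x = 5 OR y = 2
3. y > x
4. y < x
No

A contradictory subset is {y > x, y < x}. No integer assignment can satisfy these jointly:

  - y > x: bounds one variable relative to another variable
  - y < x: bounds one variable relative to another variable

Direct contradiction: y > x and x > y cannot both hold.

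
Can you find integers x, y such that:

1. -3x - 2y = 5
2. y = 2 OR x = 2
Yes

Take x = -3, y = 2. Substituting into each constraint:
  (1) -3(-3) - 2(2) = 5 ✓
  (2) y = 2, target 2 ✓ (first branch holds)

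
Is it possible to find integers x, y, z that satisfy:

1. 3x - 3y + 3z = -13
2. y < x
No

Even the single constraint (3x - 3y + 3z = -13) is infeasible over the integers.

  - 3x - 3y + 3z = -13: every term on the left is divisible by 3, so the LHS ≡ 0 (mod 3), but the RHS -13 is not — no integer solution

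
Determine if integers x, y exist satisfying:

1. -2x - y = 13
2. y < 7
Yes

Take x = -7, y = 1. Substituting into each constraint:
  (1) -2(-7) + (-1) = 13 ✓
  (2) 1 < 7 ✓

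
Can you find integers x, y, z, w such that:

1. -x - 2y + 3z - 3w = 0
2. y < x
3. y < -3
Yes

Take x = 0, y = -6, z = -4, w = 0. Substituting into each constraint:
  (1) 0 - 2(-6) + 3(-4) - 3(0) = 0 ✓
  (2) -6 < 0 ✓
  (3) -6 < -3 ✓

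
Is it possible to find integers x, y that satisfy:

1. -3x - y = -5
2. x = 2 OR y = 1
Yes

Take x = 2, y = -1. Substituting into each constraint:
  (1) -3(2) + 1 = -5 ✓
  (2) x = 2, target 2 ✓ (first branch holds)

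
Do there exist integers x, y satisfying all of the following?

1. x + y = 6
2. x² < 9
Yes

Take x = 0, y = 6. Substituting into each constraint:
  (1) 0 + 6 = 6 ✓
  (2) x² = (0)² = 0, and 0 < 9 ✓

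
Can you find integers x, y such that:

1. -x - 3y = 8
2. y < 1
Yes

Take x = 1, y = -3. Substituting into each constraint:
  (1) (-1) - 3(-3) = 8 ✓
  (2) -3 < 1 ✓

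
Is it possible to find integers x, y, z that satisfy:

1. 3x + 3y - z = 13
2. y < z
Yes

Take x = 4, y = 1, z = 2. Substituting into each constraint:
  (1) 3(4) + 3(1) + (-2) = 13 ✓
  (2) 1 < 2 ✓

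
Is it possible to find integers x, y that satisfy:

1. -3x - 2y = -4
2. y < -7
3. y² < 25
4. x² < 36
No

A contradictory subset is {y < -7, y² < 25}. No integer assignment can satisfy these jointly:

  - y < -7: bounds one variable relative to a constant
  - y² < 25: restricts y to |y| ≤ 4

Direct contradiction: the bounds on y require y ≥ -4 and y ≤ -8 simultaneously, which is empty.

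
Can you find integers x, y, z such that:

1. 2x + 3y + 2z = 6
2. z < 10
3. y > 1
Yes

Take x = 0, y = 2, z = 0. Substituting into each constraint:
  (1) 2(0) + 3(2) + 2(0) = 6 ✓
  (2) 0 < 10 ✓
  (3) 2 > 1 ✓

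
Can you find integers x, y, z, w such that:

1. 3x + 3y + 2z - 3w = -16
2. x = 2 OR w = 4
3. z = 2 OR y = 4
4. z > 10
Yes

Take x = -14, y = 4, z = 13, w = 4. Substituting into each constraint:
  (1) 3(-14) + 3(4) + 2(13) - 3(4) = -16 ✓
  (2) w = 4, target 4 ✓ (second branch holds)
  (3) y = 4, target 4 ✓ (second branch holds)
  (4) 13 > 10 ✓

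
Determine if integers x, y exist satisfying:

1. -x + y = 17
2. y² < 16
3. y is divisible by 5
Yes

Take x = -17, y = 0. Substituting into each constraint:
  (1) 17 + 0 = 17 ✓
  (2) y² = (0)² = 0, and 0 < 16 ✓
  (3) 0 = 5 × 0, remainder 0 ✓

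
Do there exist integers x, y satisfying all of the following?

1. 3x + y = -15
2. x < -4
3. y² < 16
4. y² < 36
Yes

Take x = -5, y = 0. Substituting into each constraint:
  (1) 3(-5) + 0 = -15 ✓
  (2) -5 < -4 ✓
  (3) y² = (0)² = 0, and 0 < 16 ✓
  (4) y² = (0)² = 0, and 0 < 36 ✓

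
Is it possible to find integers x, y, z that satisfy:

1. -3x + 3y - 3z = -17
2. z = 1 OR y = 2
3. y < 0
No

Even the single constraint (-3x + 3y - 3z = -17) is infeasible over the integers.

  - -3x + 3y - 3z = -17: every term on the left is divisible by 3, so the LHS ≡ 0 (mod 3), but the RHS -17 is not — no integer solution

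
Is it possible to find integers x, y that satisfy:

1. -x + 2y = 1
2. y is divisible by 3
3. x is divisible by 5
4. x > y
Yes

Take x = 5, y = 3. Substituting into each constraint:
  (1) (-5) + 2(3) = 1 ✓
  (2) 3 = 3 × 1, remainder 0 ✓
  (3) 5 = 5 × 1, remainder 0 ✓
  (4) 5 > 3 ✓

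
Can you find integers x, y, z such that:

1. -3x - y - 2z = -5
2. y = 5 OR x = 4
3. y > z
Yes

Take x = -2, y = 5, z = 3. Substituting into each constraint:
  (1) -3(-2) + (-5) - 2(3) = -5 ✓
  (2) y = 5, target 5 ✓ (first branch holds)
  (3) 5 > 3 ✓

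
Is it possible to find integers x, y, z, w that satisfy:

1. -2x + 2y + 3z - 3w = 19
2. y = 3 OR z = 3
Yes

Take x = 1, y = 3, z = 2, w = -3. Substituting into each constraint:
  (1) -2(1) + 2(3) + 3(2) - 3(-3) = 19 ✓
  (2) y = 3, target 3 ✓ (first branch holds)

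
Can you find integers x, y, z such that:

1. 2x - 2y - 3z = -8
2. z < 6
Yes

Take x = 0, y = 4, z = 0. Substituting into each constraint:
  (1) 2(0) - 2(4) - 3(0) = -8 ✓
  (2) 0 < 6 ✓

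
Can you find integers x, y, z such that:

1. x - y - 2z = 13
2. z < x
Yes

Take x = 1, y = -12, z = 0. Substituting into each constraint:
  (1) 1 + 12 - 2(0) = 13 ✓
  (2) 0 < 1 ✓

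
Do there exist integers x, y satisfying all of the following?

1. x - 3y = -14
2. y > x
Yes

Take x = 4, y = 6. Substituting into each constraint:
  (1) 4 - 3(6) = -14 ✓
  (2) 6 > 4 ✓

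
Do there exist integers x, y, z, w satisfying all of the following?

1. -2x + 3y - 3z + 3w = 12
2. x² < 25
Yes

Take x = 0, y = 4, z = 0, w = 0. Substituting into each constraint:
  (1) -2(0) + 3(4) - 3(0) + 3(0) = 12 ✓
  (2) x² = (0)² = 0, and 0 < 25 ✓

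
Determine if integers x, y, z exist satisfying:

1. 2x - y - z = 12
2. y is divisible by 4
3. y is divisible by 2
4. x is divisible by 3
Yes

Take x = 0, y = 0, z = -12. Substituting into each constraint:
  (1) 2(0) + 0 + 12 = 12 ✓
  (2) 0 = 4 × 0, remainder 0 ✓
  (3) 0 = 2 × 0, remainder 0 ✓
  (4) 0 = 3 × 0, remainder 0 ✓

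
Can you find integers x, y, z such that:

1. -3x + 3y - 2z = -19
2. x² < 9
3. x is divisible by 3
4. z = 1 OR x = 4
No

A contradictory subset is {-3x + 3y - 2z = -19, x² < 9, z = 1 OR x = 4}. No integer assignment can satisfy these jointly:

  - -3x + 3y - 2z = -19: is a linear equation tying the variables together
  - x² < 9: restricts x to |x| ≤ 2
  - z = 1 OR x = 4: forces a choice: either z = 1 or x = 4

Split on the disjunction (z = 1 OR x = 4):
  • If z = 1: with z = 1, every remaining term of the linear equation is divisible by 3, so the left side is ≡ 0 (mod 3); but the right side -17 ≡ 1 (mod 3). No integers can satisfy it.
  • If x = 4: this contradicts x² < 9, which requires |x| ≤ 2.
Both branches are infeasible, so the system has no integer solution.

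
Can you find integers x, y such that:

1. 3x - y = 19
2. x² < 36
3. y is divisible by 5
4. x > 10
No

A contradictory subset is {x² < 36, x > 10}. No integer assignment can satisfy these jointly:

  - x² < 36: restricts x to |x| ≤ 5
  - x > 10: bounds one variable relative to a constant

Direct contradiction: the bounds on x require x ≥ 11 and x ≤ 5 simultaneously, which is empty.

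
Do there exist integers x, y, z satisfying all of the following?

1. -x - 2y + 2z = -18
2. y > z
Yes

Take x = 16, y = 1, z = 0. Substituting into each constraint:
  (1) (-16) - 2(1) + 2(0) = -18 ✓
  (2) 1 > 0 ✓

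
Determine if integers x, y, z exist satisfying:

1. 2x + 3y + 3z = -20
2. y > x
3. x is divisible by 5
Yes

Take x = 5, y = 6, z = -16. Substituting into each constraint:
  (1) 2(5) + 3(6) + 3(-16) = -20 ✓
  (2) 6 > 5 ✓
  (3) 5 = 5 × 1, remainder 0 ✓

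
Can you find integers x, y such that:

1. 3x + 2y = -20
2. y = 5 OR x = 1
Yes

Take x = -10, y = 5. Substituting into each constraint:
  (1) 3(-10) + 2(5) = -20 ✓
  (2) y = 5, target 5 ✓ (first branch holds)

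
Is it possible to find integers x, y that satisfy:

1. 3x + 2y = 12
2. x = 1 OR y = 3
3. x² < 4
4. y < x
No

A contradictory subset is {3x + 2y = 12, x = 1 OR y = 3, y < x}. No integer assignment can satisfy these jointly:

  - 3x + 2y = 12: is a linear equation tying the variables together
  - x = 1 OR y = 3: forces a choice: either x = 1 or y = 3
  - y < x: bounds one variable relative to another variable

Split on the disjunction (x = 1 OR y = 3):
  • If x = 1: with x = 1, every remaining term of the linear equation is divisible by 2, so the left side is ≡ 0 (mod 2); but the right side 9 ≡ 1 (mod 2). No integers can satisfy it.
  • If y = 3: the equation forces x = 2, giving (y, x) = (3, 2), which violates x > y.
Both branches are infeasible, so the system has no integer solution.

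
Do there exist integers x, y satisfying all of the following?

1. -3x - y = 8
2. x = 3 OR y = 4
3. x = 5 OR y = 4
Yes

Take x = -4, y = 4. Substituting into each constraint:
  (1) -3(-4) + (-4) = 8 ✓
  (2) y = 4, target 4 ✓ (second branch holds)
  (3) y = 4, target 4 ✓ (second branch holds)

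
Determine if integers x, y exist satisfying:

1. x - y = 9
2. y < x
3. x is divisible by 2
Yes

Take x = 0, y = -9. Substituting into each constraint:
  (1) 0 + 9 = 9 ✓
  (2) -9 < 0 ✓
  (3) 0 = 2 × 0, remainder 0 ✓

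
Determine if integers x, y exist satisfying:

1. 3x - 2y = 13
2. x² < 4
Yes

Take x = 1, y = -5. Substituting into each constraint:
  (1) 3(1) - 2(-5) = 13 ✓
  (2) x² = (1)² = 1, and 1 < 4 ✓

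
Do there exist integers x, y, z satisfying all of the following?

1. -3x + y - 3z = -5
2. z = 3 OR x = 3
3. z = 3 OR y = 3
Yes

Take x = -1, y = 1, z = 3. Substituting into each constraint:
  (1) -3(-1) + 1 - 3(3) = -5 ✓
  (2) z = 3, target 3 ✓ (first branch holds)
  (3) z = 3, target 3 ✓ (first branch holds)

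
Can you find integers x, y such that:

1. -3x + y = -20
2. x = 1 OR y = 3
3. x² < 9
Yes

Take x = 1, y = -17. Substituting into each constraint:
  (1) -3(1) + (-17) = -20 ✓
  (2) x = 1, target 1 ✓ (first branch holds)
  (3) x² = (1)² = 1, and 1 < 9 ✓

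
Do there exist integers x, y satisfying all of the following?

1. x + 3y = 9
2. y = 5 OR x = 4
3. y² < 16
No

The full constraint system is jointly infeasible over the integers. Each constraint and what it forces:

  - x + 3y = 9: is a linear equation tying the variables together
  - y = 5 OR x = 4: forces a choice: either y = 5 or x = 4
  - y² < 16: restricts y to |y| ≤ 3

Split on the disjunction (y = 5 OR x = 4):
  • If y = 5: this contradicts y² < 16, which requires |y| ≤ 3.
  • If x = 4: with x = 4, every remaining term of the linear equation is divisible by 3, so the left side is ≡ 0 (mod 3); but the right side 5 ≡ 2 (mod 3). No integers can satisfy it.
Both branches are infeasible, so the system has no integer solution.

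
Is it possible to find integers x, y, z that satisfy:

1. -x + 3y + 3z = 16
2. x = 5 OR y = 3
Yes

Take x = 5, y = 2, z = 5. Substituting into each constraint:
  (1) (-5) + 3(2) + 3(5) = 16 ✓
  (2) x = 5, target 5 ✓ (first branch holds)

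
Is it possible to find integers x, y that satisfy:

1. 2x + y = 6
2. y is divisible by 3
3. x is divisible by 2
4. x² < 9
Yes

Take x = 0, y = 6. Substituting into each constraint:
  (1) 2(0) + 6 = 6 ✓
  (2) 6 = 3 × 2, remainder 0 ✓
  (3) 0 = 2 × 0, remainder 0 ✓
  (4) x² = (0)² = 0, and 0 < 9 ✓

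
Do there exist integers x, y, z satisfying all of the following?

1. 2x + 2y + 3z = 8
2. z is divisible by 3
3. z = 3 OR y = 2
Yes

Take x = 2, y = 2, z = 0. Substituting into each constraint:
  (1) 2(2) + 2(2) + 3(0) = 8 ✓
  (2) 0 = 3 × 0, remainder 0 ✓
  (3) y = 2, target 2 ✓ (second branch holds)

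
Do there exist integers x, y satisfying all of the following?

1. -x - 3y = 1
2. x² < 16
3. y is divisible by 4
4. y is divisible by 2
Yes

Take x = -1, y = 0. Substituting into each constraint:
  (1) 1 - 3(0) = 1 ✓
  (2) x² = (-1)² = 1, and 1 < 16 ✓
  (3) 0 = 4 × 0, remainder 0 ✓
  (4) 0 = 2 × 0, remainder 0 ✓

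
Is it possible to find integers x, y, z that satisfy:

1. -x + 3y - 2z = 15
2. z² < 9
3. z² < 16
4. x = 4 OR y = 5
Yes

Take x = 0, y = 5, z = 0. Substituting into each constraint:
  (1) 0 + 3(5) - 2(0) = 15 ✓
  (2) z² = (0)² = 0, and 0 < 9 ✓
  (3) z² = (0)² = 0, and 0 < 16 ✓
  (4) y = 5, target 5 ✓ (second branch holds)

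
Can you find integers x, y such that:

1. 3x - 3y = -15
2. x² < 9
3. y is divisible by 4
Yes

Take x = -1, y = 4. Substituting into each constraint:
  (1) 3(-1) - 3(4) = -15 ✓
  (2) x² = (-1)² = 1, and 1 < 9 ✓
  (3) 4 = 4 × 1, remainder 0 ✓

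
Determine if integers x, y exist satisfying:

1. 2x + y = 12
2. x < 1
Yes

Take x = 0, y = 12. Substituting into each constraint:
  (1) 2(0) + 12 = 12 ✓
  (2) 0 < 1 ✓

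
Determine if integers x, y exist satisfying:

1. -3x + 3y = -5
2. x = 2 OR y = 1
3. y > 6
No

Even the single constraint (-3x + 3y = -5) is infeasible over the integers.

  - -3x + 3y = -5: every term on the left is divisible by 3, so the LHS ≡ 0 (mod 3), but the RHS -5 is not — no integer solution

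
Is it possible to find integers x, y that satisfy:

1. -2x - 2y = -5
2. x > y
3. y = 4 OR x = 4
No

Even the single constraint (-2x - 2y = -5) is infeasible over the integers.

  - -2x - 2y = -5: every term on the left is divisible by 2, so the LHS ≡ 0 (mod 2), but the RHS -5 is not — no integer solution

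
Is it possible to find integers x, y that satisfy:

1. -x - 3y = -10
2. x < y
Yes

Take x = 1, y = 3. Substituting into each constraint:
  (1) (-1) - 3(3) = -10 ✓
  (2) 1 < 3 ✓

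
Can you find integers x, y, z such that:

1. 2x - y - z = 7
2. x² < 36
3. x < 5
Yes

Take x = 0, y = -7, z = 0. Substituting into each constraint:
  (1) 2(0) + 7 + 0 = 7 ✓
  (2) x² = (0)² = 0, and 0 < 36 ✓
  (3) 0 < 5 ✓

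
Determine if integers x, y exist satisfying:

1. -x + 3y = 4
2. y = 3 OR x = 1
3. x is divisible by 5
Yes

Take x = 5, y = 3. Substituting into each constraint:
  (1) (-5) + 3(3) = 4 ✓
  (2) y = 3, target 3 ✓ (first branch holds)
  (3) 5 = 5 × 1, remainder 0 ✓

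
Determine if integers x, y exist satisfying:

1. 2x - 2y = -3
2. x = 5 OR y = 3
No

Even the single constraint (2x - 2y = -3) is infeasible over the integers.

  - 2x - 2y = -3: every term on the left is divisible by 2, so the LHS ≡ 0 (mod 2), but the RHS -3 is not — no integer solution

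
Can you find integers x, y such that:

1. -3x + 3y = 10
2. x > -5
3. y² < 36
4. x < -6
No

Even the single constraint (-3x + 3y = 10) is infeasible over the integers.

  - -3x + 3y = 10: every term on the left is divisible by 3, so the LHS ≡ 0 (mod 3), but the RHS 10 is not — no integer solution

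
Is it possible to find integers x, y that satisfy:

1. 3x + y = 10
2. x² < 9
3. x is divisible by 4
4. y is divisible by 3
No

A contradictory subset is {3x + y = 10, y is divisible by 3}. No integer assignment can satisfy these jointly:

  - 3x + y = 10: is a linear equation tying the variables together
  - y is divisible by 3: restricts y to multiples of 3

Modular obstruction: writing y = 3y', every remaining term of the linear equation is divisible by 3, so the left side is ≡ 0 (mod 3); but the right side 10 ≡ 1 (mod 3). No integers can satisfy it.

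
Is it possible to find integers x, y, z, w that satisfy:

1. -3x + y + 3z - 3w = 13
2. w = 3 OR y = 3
Yes

Take x = -6, y = 4, z = 0, w = 3. Substituting into each constraint:
  (1) -3(-6) + 4 + 3(0) - 3(3) = 13 ✓
  (2) w = 3, target 3 ✓ (first branch holds)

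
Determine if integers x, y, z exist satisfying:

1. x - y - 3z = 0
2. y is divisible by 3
Yes

Take x = 0, y = 0, z = 0. Substituting into each constraint:
  (1) 0 + 0 - 3(0) = 0 ✓
  (2) 0 = 3 × 0, remainder 0 ✓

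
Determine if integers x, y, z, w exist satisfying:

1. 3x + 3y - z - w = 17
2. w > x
Yes

Take x = -1, y = 0, z = -20, w = 0. Substituting into each constraint:
  (1) 3(-1) + 3(0) + 20 + 0 = 17 ✓
  (2) 0 > -1 ✓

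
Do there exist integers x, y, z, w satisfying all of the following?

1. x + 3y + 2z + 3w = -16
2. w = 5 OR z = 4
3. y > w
Yes

Take x = -27, y = 1, z = 4, w = 0. Substituting into each constraint:
  (1) (-27) + 3(1) + 2(4) + 3(0) = -16 ✓
  (2) z = 4, target 4 ✓ (second branch holds)
  (3) 1 > 0 ✓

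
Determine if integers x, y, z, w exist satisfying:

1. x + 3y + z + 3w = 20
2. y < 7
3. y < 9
Yes

Take x = 20, y = 0, z = 0, w = 0. Substituting into each constraint:
  (1) 20 + 3(0) + 0 + 3(0) = 20 ✓
  (2) 0 < 7 ✓
  (3) 0 < 9 ✓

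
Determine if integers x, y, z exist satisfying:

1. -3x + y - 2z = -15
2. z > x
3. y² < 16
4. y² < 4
Yes

Take x = 1, y = 0, z = 6. Substituting into each constraint:
  (1) -3(1) + 0 - 2(6) = -15 ✓
  (2) 6 > 1 ✓
  (3) y² = (0)² = 0, and 0 < 16 ✓
  (4) y² = (0)² = 0, and 0 < 4 ✓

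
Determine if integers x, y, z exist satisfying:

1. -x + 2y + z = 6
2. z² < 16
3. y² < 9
Yes

Take x = -6, y = 0, z = 0. Substituting into each constraint:
  (1) 6 + 2(0) + 0 = 6 ✓
  (2) z² = (0)² = 0, and 0 < 16 ✓
  (3) y² = (0)² = 0, and 0 < 9 ✓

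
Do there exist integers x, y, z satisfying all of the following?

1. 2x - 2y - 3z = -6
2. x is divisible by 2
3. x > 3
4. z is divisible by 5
Yes

Take x = 4, y = 7, z = 0. Substituting into each constraint:
  (1) 2(4) - 2(7) - 3(0) = -6 ✓
  (2) 4 = 2 × 2, remainder 0 ✓
  (3) 4 > 3 ✓
  (4) 0 = 5 × 0, remainder 0 ✓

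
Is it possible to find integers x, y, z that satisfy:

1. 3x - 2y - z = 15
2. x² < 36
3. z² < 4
Yes

Take x = 5, y = 0, z = 0. Substituting into each constraint:
  (1) 3(5) - 2(0) + 0 = 15 ✓
  (2) x² = (5)² = 25, and 25 < 36 ✓
  (3) z² = (0)² = 0, and 0 < 4 ✓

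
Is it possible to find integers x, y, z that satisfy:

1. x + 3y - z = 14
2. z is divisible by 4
Yes

Take x = 2, y = 4, z = 0. Substituting into each constraint:
  (1) 2 + 3(4) + 0 = 14 ✓
  (2) 0 = 4 × 0, remainder 0 ✓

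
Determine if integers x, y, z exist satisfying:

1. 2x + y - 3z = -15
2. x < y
Yes

Take x = -3, y = 0, z = 3. Substituting into each constraint:
  (1) 2(-3) + 0 - 3(3) = -15 ✓
  (2) -3 < 0 ✓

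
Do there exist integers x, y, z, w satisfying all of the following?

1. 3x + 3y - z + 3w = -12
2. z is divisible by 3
Yes

Take x = 0, y = 0, z = 0, w = -4. Substituting into each constraint:
  (1) 3(0) + 3(0) + 0 + 3(-4) = -12 ✓
  (2) 0 = 3 × 0, remainder 0 ✓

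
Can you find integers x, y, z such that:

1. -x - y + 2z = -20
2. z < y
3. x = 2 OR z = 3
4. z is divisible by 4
Yes

Take x = 2, y = 18, z = 0. Substituting into each constraint:
  (1) (-2) + (-18) + 2(0) = -20 ✓
  (2) 0 < 18 ✓
  (3) x = 2, target 2 ✓ (first branch holds)
  (4) 0 = 4 × 0, remainder 0 ✓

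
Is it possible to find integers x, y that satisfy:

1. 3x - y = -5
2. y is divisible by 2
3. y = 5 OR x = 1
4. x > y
No

A contradictory subset is {3x - y = -5, y = 5 OR x = 1, x > y}. No integer assignment can satisfy these jointly:

  - 3x - y = -5: is a linear equation tying the variables together
  - y = 5 OR x = 1: forces a choice: either y = 5 or x = 1
  - x > y: bounds one variable relative to another variable

Split on the disjunction (y = 5 OR x = 1):
  • If y = 5: the equation forces x = 0, giving (y, x) = (5, 0), which violates x > y.
  • If x = 1: the equation forces y = 8, giving (x, y) = (1, 8), which violates x > y.
Both branches are infeasible, so the system has no integer solution.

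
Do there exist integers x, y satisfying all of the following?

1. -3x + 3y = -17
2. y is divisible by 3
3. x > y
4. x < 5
No

Even the single constraint (-3x + 3y = -17) is infeasible over the integers.

  - -3x + 3y = -17: every term on the left is divisible by 3, so the LHS ≡ 0 (mod 3), but the RHS -17 is not — no integer solution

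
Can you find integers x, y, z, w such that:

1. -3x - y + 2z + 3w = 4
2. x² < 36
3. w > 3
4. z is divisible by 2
Yes

Take x = 0, y = 8, z = 0, w = 4. Substituting into each constraint:
  (1) -3(0) + (-8) + 2(0) + 3(4) = 4 ✓
  (2) x² = (0)² = 0, and 0 < 36 ✓
  (3) 4 > 3 ✓
  (4) 0 = 2 × 0, remainder 0 ✓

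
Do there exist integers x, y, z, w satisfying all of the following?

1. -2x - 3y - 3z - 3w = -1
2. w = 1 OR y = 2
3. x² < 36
Yes

Take x = -1, y = 0, z = 0, w = 1. Substituting into each constraint:
  (1) -2(-1) - 3(0) - 3(0) - 3(1) = -1 ✓
  (2) w = 1, target 1 ✓ (first branch holds)
  (3) x² = (-1)² = 1, and 1 < 36 ✓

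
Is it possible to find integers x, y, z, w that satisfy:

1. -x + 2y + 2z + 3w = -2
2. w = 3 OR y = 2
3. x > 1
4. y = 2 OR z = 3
Yes

Take x = 6, y = 2, z = 0, w = 0. Substituting into each constraint:
  (1) (-6) + 2(2) + 2(0) + 3(0) = -2 ✓
  (2) y = 2, target 2 ✓ (second branch holds)
  (3) 6 > 1 ✓
  (4) y = 2, target 2 ✓ (first branch holds)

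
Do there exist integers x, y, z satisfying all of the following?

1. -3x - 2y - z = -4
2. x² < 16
Yes

Take x = 0, y = 2, z = 0. Substituting into each constraint:
  (1) -3(0) - 2(2) + 0 = -4 ✓
  (2) x² = (0)² = 0, and 0 < 16 ✓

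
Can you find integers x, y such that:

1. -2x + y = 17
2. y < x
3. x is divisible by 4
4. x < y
No

A contradictory subset is {y < x, x < y}. No integer assignment can satisfy these jointly:

  - y < x: bounds one variable relative to another variable
  - x < y: bounds one variable relative to another variable

Direct contradiction: x > y and y > x cannot both hold.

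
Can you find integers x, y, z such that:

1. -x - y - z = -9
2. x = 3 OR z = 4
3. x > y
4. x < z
Yes

Take x = 3, y = 2, z = 4. Substituting into each constraint:
  (1) (-3) + (-2) + (-4) = -9 ✓
  (2) x = 3, target 3 ✓ (first branch holds)
  (3) 3 > 2 ✓
  (4) 3 < 4 ✓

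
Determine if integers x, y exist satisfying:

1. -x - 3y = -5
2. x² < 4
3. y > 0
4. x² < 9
Yes

Take x = -1, y = 2. Substituting into each constraint:
  (1) 1 - 3(2) = -5 ✓
  (2) x² = (-1)² = 1, and 1 < 4 ✓
  (3) 2 > 0 ✓
  (4) x² = (-1)² = 1, and 1 < 9 ✓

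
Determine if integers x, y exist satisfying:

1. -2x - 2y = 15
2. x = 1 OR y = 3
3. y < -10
No

Even the single constraint (-2x - 2y = 15) is infeasible over the integers.

  - -2x - 2y = 15: every term on the left is divisible by 2, so the LHS ≡ 0 (mod 2), but the RHS 15 is not — no integer solution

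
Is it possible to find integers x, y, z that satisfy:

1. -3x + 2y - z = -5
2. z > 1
Yes

Take x = 1, y = 0, z = 2. Substituting into each constraint:
  (1) -3(1) + 2(0) + (-2) = -5 ✓
  (2) 2 > 1 ✓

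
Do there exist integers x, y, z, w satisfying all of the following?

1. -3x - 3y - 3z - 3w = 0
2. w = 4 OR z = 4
Yes

Take x = 0, y = 0, z = -4, w = 4. Substituting into each constraint:
  (1) -3(0) - 3(0) - 3(-4) - 3(4) = 0 ✓
  (2) w = 4, target 4 ✓ (first branch holds)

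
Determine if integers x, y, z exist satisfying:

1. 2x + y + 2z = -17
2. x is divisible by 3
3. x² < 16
Yes

Take x = 0, y = 1, z = -9. Substituting into each constraint:
  (1) 2(0) + 1 + 2(-9) = -17 ✓
  (2) 0 = 3 × 0, remainder 0 ✓
  (3) x² = (0)² = 0, and 0 < 16 ✓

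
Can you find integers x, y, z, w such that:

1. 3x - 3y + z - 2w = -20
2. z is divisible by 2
Yes

Take x = 0, y = 6, z = 0, w = 1. Substituting into each constraint:
  (1) 3(0) - 3(6) + 0 - 2(1) = -20 ✓
  (2) 0 = 2 × 0, remainder 0 ✓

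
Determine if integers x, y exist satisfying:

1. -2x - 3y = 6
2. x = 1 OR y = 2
Yes

Take x = -6, y = 2. Substituting into each constraint:
  (1) -2(-6) - 3(2) = 6 ✓
  (2) y = 2, target 2 ✓ (second branch holds)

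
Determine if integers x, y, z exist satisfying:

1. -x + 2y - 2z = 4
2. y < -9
Yes

Take x = 0, y = -10, z = -12. Substituting into each constraint:
  (1) 0 + 2(-10) - 2(-12) = 4 ✓
  (2) -10 < -9 ✓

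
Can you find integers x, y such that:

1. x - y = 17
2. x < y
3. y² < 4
No

A contradictory subset is {x - y = 17, x < y}. No integer assignment can satisfy these jointly:

  - x - y = 17: is a linear equation tying the variables together
  - x < y: bounds one variable relative to another variable

From the equation, x − y = 17, i.e. y − x = -17; but y > x requires y − x ≥ 1. Contradiction.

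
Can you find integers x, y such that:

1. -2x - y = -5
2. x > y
Yes

Take x = 2, y = 1. Substituting into each constraint:
  (1) -2(2) + (-1) = -5 ✓
  (2) 2 > 1 ✓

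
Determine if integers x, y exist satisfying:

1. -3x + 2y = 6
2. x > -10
Yes

Take x = -2, y = 0. Substituting into each constraint:
  (1) -3(-2) + 2(0) = 6 ✓
  (2) -2 > -10 ✓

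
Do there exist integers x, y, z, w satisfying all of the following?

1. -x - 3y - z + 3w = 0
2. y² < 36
Yes

Take x = 0, y = 0, z = 0, w = 0. Substituting into each constraint:
  (1) 0 - 3(0) + 0 + 3(0) = 0 ✓
  (2) y² = (0)² = 0, and 0 < 36 ✓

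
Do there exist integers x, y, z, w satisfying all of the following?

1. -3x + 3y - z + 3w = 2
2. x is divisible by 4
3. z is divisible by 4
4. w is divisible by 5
Yes

Take x = 4, y = -3, z = -8, w = 5. Substituting into each constraint:
  (1) -3(4) + 3(-3) + 8 + 3(5) = 2 ✓
  (2) 4 = 4 × 1, remainder 0 ✓
  (3) -8 = 4 × -2, remainder 0 ✓
  (4) 5 = 5 × 1, remainder 0 ✓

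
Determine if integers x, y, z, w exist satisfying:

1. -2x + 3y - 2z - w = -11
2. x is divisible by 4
Yes

Take x = 0, y = 1, z = 7, w = 0. Substituting into each constraint:
  (1) -2(0) + 3(1) - 2(7) + 0 = -11 ✓
  (2) 0 = 4 × 0, remainder 0 ✓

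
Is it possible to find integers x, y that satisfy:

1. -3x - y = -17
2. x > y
Yes

Take x = 5, y = 2. Substituting into each constraint:
  (1) -3(5) + (-2) = -17 ✓
  (2) 5 > 2 ✓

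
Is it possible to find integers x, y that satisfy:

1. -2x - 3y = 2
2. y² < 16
Yes

Take x = -1, y = 0. Substituting into each constraint:
  (1) -2(-1) - 3(0) = 2 ✓
  (2) y² = (0)² = 0, and 0 < 16 ✓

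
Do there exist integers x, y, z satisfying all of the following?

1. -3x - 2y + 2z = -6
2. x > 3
Yes

Take x = 4, y = 0, z = 3. Substituting into each constraint:
  (1) -3(4) - 2(0) + 2(3) = -6 ✓
  (2) 4 > 3 ✓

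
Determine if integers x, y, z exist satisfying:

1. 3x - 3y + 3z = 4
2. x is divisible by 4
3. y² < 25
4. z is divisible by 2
No

Even the single constraint (3x - 3y + 3z = 4) is infeasible over the integers.

  - 3x - 3y + 3z = 4: every term on the left is divisible by 3, so the LHS ≡ 0 (mod 3), but the RHS 4 is not — no integer solution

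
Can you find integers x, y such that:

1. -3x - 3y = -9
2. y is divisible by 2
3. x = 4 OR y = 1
No

The full constraint system is jointly infeasible over the integers. Each constraint and what it forces:

  - -3x - 3y = -9: is a linear equation tying the variables together
  - y is divisible by 2: restricts y to multiples of 2
  - x = 4 OR y = 1: forces a choice: either x = 4 or y = 1

Split on the disjunction (x = 4 OR y = 1):
  • If x = 4: with x = 4, writing y = 2y', every remaining term of the linear equation is divisible by 6, so the left side is ≡ 0 (mod 6); but the right side 3 ≡ 3 (mod 6). No integers can satisfy it.
  • If y = 1: this contradicts the divisibility constraint — 1 is not a multiple of 2.
Both branches are infeasible, so the system has no integer solution.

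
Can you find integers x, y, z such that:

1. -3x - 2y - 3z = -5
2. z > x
Yes

Take x = 0, y = 1, z = 1. Substituting into each constraint:
  (1) -3(0) - 2(1) - 3(1) = -5 ✓
  (2) 1 > 0 ✓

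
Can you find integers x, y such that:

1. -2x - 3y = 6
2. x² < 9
Yes

Take x = 0, y = -2. Substituting into each constraint:
  (1) -2(0) - 3(-2) = 6 ✓
  (2) x² = (0)² = 0, and 0 < 9 ✓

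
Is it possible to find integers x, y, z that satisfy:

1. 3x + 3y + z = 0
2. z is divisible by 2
Yes

Take x = 0, y = 0, z = 0. Substituting into each constraint:
  (1) 3(0) + 3(0) + 0 = 0 ✓
  (2) 0 = 2 × 0, remainder 0 ✓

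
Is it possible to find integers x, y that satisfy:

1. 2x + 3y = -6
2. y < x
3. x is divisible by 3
Yes

Take x = 0, y = -2. Substituting into each constraint:
  (1) 2(0) + 3(-2) = -6 ✓
  (2) -2 < 0 ✓
  (3) 0 = 3 × 0, remainder 0 ✓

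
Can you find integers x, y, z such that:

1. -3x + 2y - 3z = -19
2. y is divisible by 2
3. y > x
Yes

Take x = -3, y = -2, z = 8. Substituting into each constraint:
  (1) -3(-3) + 2(-2) - 3(8) = -19 ✓
  (2) -2 = 2 × -1, remainder 0 ✓
  (3) -2 > -3 ✓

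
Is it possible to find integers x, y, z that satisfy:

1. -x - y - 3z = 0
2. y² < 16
Yes

Take x = 0, y = 0, z = 0. Substituting into each constraint:
  (1) 0 + 0 - 3(0) = 0 ✓
  (2) y² = (0)² = 0, and 0 < 16 ✓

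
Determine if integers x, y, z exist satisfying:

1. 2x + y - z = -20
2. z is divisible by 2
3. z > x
Yes

Take x = -1, y = -18, z = 0. Substituting into each constraint:
  (1) 2(-1) + (-18) + 0 = -20 ✓
  (2) 0 = 2 × 0, remainder 0 ✓
  (3) 0 > -1 ✓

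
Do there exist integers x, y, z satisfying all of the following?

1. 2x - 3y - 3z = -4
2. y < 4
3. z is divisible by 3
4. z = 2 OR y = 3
Yes

Take x = -2, y = 3, z = -3. Substituting into each constraint:
  (1) 2(-2) - 3(3) - 3(-3) = -4 ✓
  (2) 3 < 4 ✓
  (3) -3 = 3 × -1, remainder 0 ✓
  (4) y = 3, target 3 ✓ (second branch holds)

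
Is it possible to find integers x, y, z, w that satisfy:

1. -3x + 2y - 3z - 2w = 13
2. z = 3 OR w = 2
Yes

Take x = 0, y = 0, z = 3, w = -11. Substituting into each constraint:
  (1) -3(0) + 2(0) - 3(3) - 2(-11) = 13 ✓
  (2) z = 3, target 3 ✓ (first branch holds)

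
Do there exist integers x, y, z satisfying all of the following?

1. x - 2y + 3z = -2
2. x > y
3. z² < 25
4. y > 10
Yes

Take x = 13, y = 12, z = 3. Substituting into each constraint:
  (1) 13 - 2(12) + 3(3) = -2 ✓
  (2) 13 > 12 ✓
  (3) z² = (3)² = 9, and 9 < 25 ✓
  (4) 12 > 10 ✓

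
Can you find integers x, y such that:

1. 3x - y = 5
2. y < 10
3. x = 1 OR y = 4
Yes

Take x = 1, y = -2. Substituting into each constraint:
  (1) 3(1) + 2 = 5 ✓
  (2) -2 < 10 ✓
  (3) x = 1, target 1 ✓ (first branch holds)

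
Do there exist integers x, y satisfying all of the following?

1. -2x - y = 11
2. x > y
Yes

Take x = 0, y = -11. Substituting into each constraint:
  (1) -2(0) + 11 = 11 ✓
  (2) 0 > -11 ✓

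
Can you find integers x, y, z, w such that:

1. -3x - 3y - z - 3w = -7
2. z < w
Yes

Take x = 0, y = 0, z = 1, w = 2. Substituting into each constraint:
  (1) -3(0) - 3(0) + (-1) - 3(2) = -7 ✓
  (2) 1 < 2 ✓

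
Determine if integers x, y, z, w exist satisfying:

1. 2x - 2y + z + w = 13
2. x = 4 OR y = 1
Yes

Take x = 4, y = -2, z = 0, w = 1. Substituting into each constraint:
  (1) 2(4) - 2(-2) + 0 + 1 = 13 ✓
  (2) x = 4, target 4 ✓ (first branch holds)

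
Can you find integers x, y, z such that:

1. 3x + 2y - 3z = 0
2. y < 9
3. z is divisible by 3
Yes

Take x = 0, y = 0, z = 0. Substituting into each constraint:
  (1) 3(0) + 2(0) - 3(0) = 0 ✓
  (2) 0 < 9 ✓
  (3) 0 = 3 × 0, remainder 0 ✓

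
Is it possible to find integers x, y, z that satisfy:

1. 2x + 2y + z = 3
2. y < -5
Yes

Take x = 0, y = -6, z = 15. Substituting into each constraint:
  (1) 2(0) + 2(-6) + 15 = 3 ✓
  (2) -6 < -5 ✓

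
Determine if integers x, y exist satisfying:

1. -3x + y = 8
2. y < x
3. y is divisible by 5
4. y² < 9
No

A contradictory subset is {-3x + y = 8, y < x, y² < 9}. No integer assignment can satisfy these jointly:

  - -3x + y = 8: is a linear equation tying the variables together
  - y < x: bounds one variable relative to another variable
  - y² < 9: restricts y to |y| ≤ 2

Propagating the comparison: x > y and y ≥ -2 give x ≥ -1. Range argument: with x ∈ [-1, ∞], y ∈ [-2, 2], the left side of the equation is at most 5, but the right side is 8 > 5. No integer solution exists.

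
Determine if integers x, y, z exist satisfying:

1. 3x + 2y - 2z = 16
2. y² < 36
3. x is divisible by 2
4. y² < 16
Yes

Take x = 0, y = 0, z = -8. Substituting into each constraint:
  (1) 3(0) + 2(0) - 2(-8) = 16 ✓
  (2) y² = (0)² = 0, and 0 < 36 ✓
  (3) 0 = 2 × 0, remainder 0 ✓
  (4) y² = (0)² = 0, and 0 < 16 ✓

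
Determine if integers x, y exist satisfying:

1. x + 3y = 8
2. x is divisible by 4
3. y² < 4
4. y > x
No

A contradictory subset is {x + 3y = 8, y² < 4, y > x}. No integer assignment can satisfy these jointly:

  - x + 3y = 8: is a linear equation tying the variables together
  - y² < 4: restricts y to |y| ≤ 1
  - y > x: bounds one variable relative to another variable

Propagating the comparison: x < y and y ≤ 1 give x ≤ 0. Range argument: with x ∈ [−∞, 0], y ∈ [-1, 1], the left side of the equation is at most 3, but the right side is 8 > 3. No integer solution exists.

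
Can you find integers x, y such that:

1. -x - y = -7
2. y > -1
Yes

Take x = 0, y = 7. Substituting into each constraint:
  (1) 0 + (-7) = -7 ✓
  (2) 7 > -1 ✓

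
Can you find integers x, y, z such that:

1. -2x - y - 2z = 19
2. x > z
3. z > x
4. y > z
No

A contradictory subset is {x > z, z > x}. No integer assignment can satisfy these jointly:

  - x > z: bounds one variable relative to another variable
  - z > x: bounds one variable relative to another variable

Direct contradiction: x > z and z > x cannot both hold.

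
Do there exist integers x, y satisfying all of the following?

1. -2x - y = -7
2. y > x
Yes

Take x = 0, y = 7. Substituting into each constraint:
  (1) -2(0) + (-7) = -7 ✓
  (2) 7 > 0 ✓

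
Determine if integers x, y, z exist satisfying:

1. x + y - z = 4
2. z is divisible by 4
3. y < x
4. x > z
Yes

Take x = 3, y = 1, z = 0. Substituting into each constraint:
  (1) 3 + 1 + 0 = 4 ✓
  (2) 0 = 4 × 0, remainder 0 ✓
  (3) 1 < 3 ✓
  (4) 3 > 0 ✓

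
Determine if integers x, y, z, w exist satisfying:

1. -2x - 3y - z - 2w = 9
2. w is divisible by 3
Yes

Take x = -5, y = 0, z = 1, w = 0. Substituting into each constraint:
  (1) -2(-5) - 3(0) + (-1) - 2(0) = 9 ✓
  (2) 0 = 3 × 0, remainder 0 ✓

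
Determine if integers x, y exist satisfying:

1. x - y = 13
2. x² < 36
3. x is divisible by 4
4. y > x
No

A contradictory subset is {x - y = 13, y > x}. No integer assignment can satisfy these jointly:

  - x - y = 13: is a linear equation tying the variables together
  - y > x: bounds one variable relative to another variable

From the equation, x − y = 13, i.e. y − x = -13; but y > x requires y − x ≥ 1. Contradiction.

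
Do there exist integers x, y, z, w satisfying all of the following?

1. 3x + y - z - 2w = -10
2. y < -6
Yes

Take x = 1, y = -7, z = 0, w = 3. Substituting into each constraint:
  (1) 3(1) + (-7) + 0 - 2(3) = -10 ✓
  (2) -7 < -6 ✓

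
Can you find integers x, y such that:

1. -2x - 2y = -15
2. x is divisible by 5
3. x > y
No

Even the single constraint (-2x - 2y = -15) is infeasible over the integers.

  - -2x - 2y = -15: every term on the left is divisible by 2, so the LHS ≡ 0 (mod 2), but the RHS -15 is not — no integer solution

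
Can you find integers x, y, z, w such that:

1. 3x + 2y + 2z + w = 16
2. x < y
Yes

Take x = -1, y = 0, z = 0, w = 19. Substituting into each constraint:
  (1) 3(-1) + 2(0) + 2(0) + 19 = 16 ✓
  (2) -1 < 0 ✓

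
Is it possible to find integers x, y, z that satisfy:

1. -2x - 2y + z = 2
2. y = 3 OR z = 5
Yes

Take x = -2, y = 3, z = 4. Substituting into each constraint:
  (1) -2(-2) - 2(3) + 4 = 2 ✓
  (2) y = 3, target 3 ✓ (first branch holds)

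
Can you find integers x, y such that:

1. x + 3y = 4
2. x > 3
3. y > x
No

The full constraint system is jointly infeasible over the integers. Each constraint and what it forces:

  - x + 3y = 4: is a linear equation tying the variables together
  - x > 3: bounds one variable relative to a constant
  - y > x: bounds one variable relative to another variable

Propagating the comparison: y > x and x ≥ 4 give y ≥ 5. Range argument: with x ∈ [4, ∞], y ∈ [5, ∞], the left side of the equation is at least 19, but the right side is 4 < 19. No integer solution exists.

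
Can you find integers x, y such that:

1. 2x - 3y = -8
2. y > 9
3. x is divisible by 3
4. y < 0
No

A contradictory subset is {y > 9, y < 0}. No integer assignment can satisfy these jointly:

  - y > 9: bounds one variable relative to a constant
  - y < 0: bounds one variable relative to a constant

Direct contradiction: the bounds on y require y ≥ 10 and y ≤ -1 simultaneously, which is empty.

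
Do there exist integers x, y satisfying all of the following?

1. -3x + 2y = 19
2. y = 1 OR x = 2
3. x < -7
No

The full constraint system is jointly infeasible over the integers. Each constraint and what it forces:

  - -3x + 2y = 19: is a linear equation tying the variables together
  - y = 1 OR x = 2: forces a choice: either y = 1 or x = 2
  - x < -7: bounds one variable relative to a constant

Split on the disjunction (y = 1 OR x = 2):
  • If y = 1: with y = 1, every remaining term of the linear equation is divisible by 3, so the left side is ≡ 0 (mod 3); but the right side 17 ≡ 2 (mod 3). No integers can satisfy it.
  • If x = 2: this contradicts the bound x ≤ -8.
Both branches are infeasible, so the system has no integer solution.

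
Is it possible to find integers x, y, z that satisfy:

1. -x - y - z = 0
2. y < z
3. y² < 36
Yes

Take x = -1, y = 0, z = 1. Substituting into each constraint:
  (1) 1 + 0 + (-1) = 0 ✓
  (2) 0 < 1 ✓
  (3) y² = (0)² = 0, and 0 < 36 ✓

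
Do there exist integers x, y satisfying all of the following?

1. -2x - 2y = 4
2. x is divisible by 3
Yes

Take x = 0, y = -2. Substituting into each constraint:
  (1) -2(0) - 2(-2) = 4 ✓
  (2) 0 = 3 × 0, remainder 0 ✓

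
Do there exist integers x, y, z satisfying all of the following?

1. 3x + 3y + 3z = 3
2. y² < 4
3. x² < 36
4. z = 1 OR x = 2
Yes

Take x = 0, y = 0, z = 1. Substituting into each constraint:
  (1) 3(0) + 3(0) + 3(1) = 3 ✓
  (2) y² = (0)² = 0, and 0 < 4 ✓
  (3) x² = (0)² = 0, and 0 < 36 ✓
  (4) z = 1, target 1 ✓ (first branch holds)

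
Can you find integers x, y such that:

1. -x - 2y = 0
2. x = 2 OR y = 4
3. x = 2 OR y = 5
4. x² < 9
Yes

Take x = 2, y = -1. Substituting into each constraint:
  (1) (-2) - 2(-1) = 0 ✓
  (2) x = 2, target 2 ✓ (first branch holds)
  (3) x = 2, target 2 ✓ (first branch holds)
  (4) x² = (2)² = 4, and 4 < 9 ✓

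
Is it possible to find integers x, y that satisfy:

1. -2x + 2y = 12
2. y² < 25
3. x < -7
Yes

Take x = -8, y = -2. Substituting into each constraint:
  (1) -2(-8) + 2(-2) = 12 ✓
  (2) y² = (-2)² = 4, and 4 < 25 ✓
  (3) -8 < -7 ✓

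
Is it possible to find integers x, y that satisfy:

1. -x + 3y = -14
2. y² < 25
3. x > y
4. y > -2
Yes

Take x = 14, y = 0. Substituting into each constraint:
  (1) (-14) + 3(0) = -14 ✓
  (2) y² = (0)² = 0, and 0 < 25 ✓
  (3) 14 > 0 ✓
  (4) 0 > -2 ✓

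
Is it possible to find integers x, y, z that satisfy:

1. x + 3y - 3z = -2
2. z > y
Yes

Take x = 1, y = 0, z = 1. Substituting into each constraint:
  (1) 1 + 3(0) - 3(1) = -2 ✓
  (2) 1 > 0 ✓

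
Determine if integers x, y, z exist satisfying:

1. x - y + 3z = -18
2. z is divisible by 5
Yes

Take x = -18, y = 0, z = 0. Substituting into each constraint:
  (1) (-18) + 0 + 3(0) = -18 ✓
  (2) 0 = 5 × 0, remainder 0 ✓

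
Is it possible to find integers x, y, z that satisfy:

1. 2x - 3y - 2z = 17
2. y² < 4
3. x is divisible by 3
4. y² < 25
Yes

Take x = 0, y = 1, z = -10. Substituting into each constraint:
  (1) 2(0) - 3(1) - 2(-10) = 17 ✓
  (2) y² = (1)² = 1, and 1 < 4 ✓
  (3) 0 = 3 × 0, remainder 0 ✓
  (4) y² = (1)² = 1, and 1 < 25 ✓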